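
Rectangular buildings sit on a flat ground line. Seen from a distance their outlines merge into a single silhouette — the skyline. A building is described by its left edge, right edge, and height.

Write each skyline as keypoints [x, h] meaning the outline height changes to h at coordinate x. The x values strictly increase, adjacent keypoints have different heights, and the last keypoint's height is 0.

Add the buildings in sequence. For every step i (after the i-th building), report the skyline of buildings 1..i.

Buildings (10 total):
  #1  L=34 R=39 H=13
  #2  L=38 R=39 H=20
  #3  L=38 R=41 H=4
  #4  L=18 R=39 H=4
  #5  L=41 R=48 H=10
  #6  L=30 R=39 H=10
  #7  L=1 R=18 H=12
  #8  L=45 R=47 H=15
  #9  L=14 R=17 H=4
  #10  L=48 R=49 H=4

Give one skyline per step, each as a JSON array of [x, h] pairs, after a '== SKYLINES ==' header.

== SKYLINES ==
[[34,13],[39,0]]
[[34,13],[38,20],[39,0]]
[[34,13],[38,20],[39,4],[41,0]]
[[18,4],[34,13],[38,20],[39,4],[41,0]]
[[18,4],[34,13],[38,20],[39,4],[41,10],[48,0]]
[[18,4],[30,10],[34,13],[38,20],[39,4],[41,10],[48,0]]
[[1,12],[18,4],[30,10],[34,13],[38,20],[39,4],[41,10],[48,0]]
[[1,12],[18,4],[30,10],[34,13],[38,20],[39,4],[41,10],[45,15],[47,10],[48,0]]
[[1,12],[18,4],[30,10],[34,13],[38,20],[39,4],[41,10],[45,15],[47,10],[48,0]]
[[1,12],[18,4],[30,10],[34,13],[38,20],[39,4],[41,10],[45,15],[47,10],[48,4],[49,0]]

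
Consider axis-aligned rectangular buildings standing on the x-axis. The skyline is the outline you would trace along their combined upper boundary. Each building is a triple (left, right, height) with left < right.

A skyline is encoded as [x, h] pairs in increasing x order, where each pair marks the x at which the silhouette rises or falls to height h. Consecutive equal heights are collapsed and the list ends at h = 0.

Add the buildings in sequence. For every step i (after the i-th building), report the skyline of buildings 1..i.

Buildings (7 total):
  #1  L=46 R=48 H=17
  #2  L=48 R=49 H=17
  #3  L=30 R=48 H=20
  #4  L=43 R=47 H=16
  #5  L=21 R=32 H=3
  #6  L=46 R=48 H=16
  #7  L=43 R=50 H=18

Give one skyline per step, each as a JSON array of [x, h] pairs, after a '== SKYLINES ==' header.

== SKYLINES ==
[[46,17],[48,0]]
[[46,17],[49,0]]
[[30,20],[48,17],[49,0]]
[[30,20],[48,17],[49,0]]
[[21,3],[30,20],[48,17],[49,0]]
[[21,3],[30,20],[48,17],[49,0]]
[[21,3],[30,20],[48,18],[50,0]]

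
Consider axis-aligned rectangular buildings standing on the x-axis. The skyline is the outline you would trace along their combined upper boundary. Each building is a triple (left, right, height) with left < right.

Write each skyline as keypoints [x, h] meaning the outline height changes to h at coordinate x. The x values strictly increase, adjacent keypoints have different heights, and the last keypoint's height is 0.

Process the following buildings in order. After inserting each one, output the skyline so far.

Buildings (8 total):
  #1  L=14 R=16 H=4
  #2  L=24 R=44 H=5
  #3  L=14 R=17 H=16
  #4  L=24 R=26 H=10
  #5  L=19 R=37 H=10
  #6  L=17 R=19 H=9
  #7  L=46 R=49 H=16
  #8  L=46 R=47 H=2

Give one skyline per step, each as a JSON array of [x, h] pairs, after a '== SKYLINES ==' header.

== SKYLINES ==
[[14,4],[16,0]]
[[14,4],[16,0],[24,5],[44,0]]
[[14,16],[17,0],[24,5],[44,0]]
[[14,16],[17,0],[24,10],[26,5],[44,0]]
[[14,16],[17,0],[19,10],[37,5],[44,0]]
[[14,16],[17,9],[19,10],[37,5],[44,0]]
[[14,16],[17,9],[19,10],[37,5],[44,0],[46,16],[49,0]]
[[14,16],[17,9],[19,10],[37,5],[44,0],[46,16],[49,0]]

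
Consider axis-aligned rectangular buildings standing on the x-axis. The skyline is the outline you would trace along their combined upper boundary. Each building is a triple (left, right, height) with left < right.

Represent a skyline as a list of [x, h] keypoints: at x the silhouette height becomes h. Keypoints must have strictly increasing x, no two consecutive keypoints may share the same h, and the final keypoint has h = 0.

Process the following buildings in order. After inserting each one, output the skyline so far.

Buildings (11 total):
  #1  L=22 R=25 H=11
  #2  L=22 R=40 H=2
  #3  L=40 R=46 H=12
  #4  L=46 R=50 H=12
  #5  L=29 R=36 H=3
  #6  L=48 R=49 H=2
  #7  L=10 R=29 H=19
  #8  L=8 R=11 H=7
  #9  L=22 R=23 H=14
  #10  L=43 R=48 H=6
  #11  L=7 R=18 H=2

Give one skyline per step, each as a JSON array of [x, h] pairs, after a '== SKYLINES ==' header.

== SKYLINES ==
[[22,11],[25,0]]
[[22,11],[25,2],[40,0]]
[[22,11],[25,2],[40,12],[46,0]]
[[22,11],[25,2],[40,12],[50,0]]
[[22,11],[25,2],[29,3],[36,2],[40,12],[50,0]]
[[22,11],[25,2],[29,3],[36,2],[40,12],[50,0]]
[[10,19],[29,3],[36,2],[40,12],[50,0]]
[[8,7],[10,19],[29,3],[36,2],[40,12],[50,0]]
[[8,7],[10,19],[29,3],[36,2],[40,12],[50,0]]
[[8,7],[10,19],[29,3],[36,2],[40,12],[50,0]]
[[7,2],[8,7],[10,19],[29,3],[36,2],[40,12],[50,0]]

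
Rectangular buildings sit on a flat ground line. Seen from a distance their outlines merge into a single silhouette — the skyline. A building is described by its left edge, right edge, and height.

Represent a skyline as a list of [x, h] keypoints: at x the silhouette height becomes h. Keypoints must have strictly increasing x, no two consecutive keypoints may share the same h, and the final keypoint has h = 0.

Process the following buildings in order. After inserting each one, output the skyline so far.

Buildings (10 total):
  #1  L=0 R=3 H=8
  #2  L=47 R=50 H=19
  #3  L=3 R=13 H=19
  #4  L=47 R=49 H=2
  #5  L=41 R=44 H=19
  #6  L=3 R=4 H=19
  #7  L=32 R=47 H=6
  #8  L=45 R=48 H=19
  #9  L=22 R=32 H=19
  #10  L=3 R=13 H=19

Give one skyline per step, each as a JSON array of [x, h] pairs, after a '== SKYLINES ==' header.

== SKYLINES ==
[[0,8],[3,0]]
[[0,8],[3,0],[47,19],[50,0]]
[[0,8],[3,19],[13,0],[47,19],[50,0]]
[[0,8],[3,19],[13,0],[47,19],[50,0]]
[[0,8],[3,19],[13,0],[41,19],[44,0],[47,19],[50,0]]
[[0,8],[3,19],[13,0],[41,19],[44,0],[47,19],[50,0]]
[[0,8],[3,19],[13,0],[32,6],[41,19],[44,6],[47,19],[50,0]]
[[0,8],[3,19],[13,0],[32,6],[41,19],[44,6],[45,19],[50,0]]
[[0,8],[3,19],[13,0],[22,19],[32,6],[41,19],[44,6],[45,19],[50,0]]
[[0,8],[3,19],[13,0],[22,19],[32,6],[41,19],[44,6],[45,19],[50,0]]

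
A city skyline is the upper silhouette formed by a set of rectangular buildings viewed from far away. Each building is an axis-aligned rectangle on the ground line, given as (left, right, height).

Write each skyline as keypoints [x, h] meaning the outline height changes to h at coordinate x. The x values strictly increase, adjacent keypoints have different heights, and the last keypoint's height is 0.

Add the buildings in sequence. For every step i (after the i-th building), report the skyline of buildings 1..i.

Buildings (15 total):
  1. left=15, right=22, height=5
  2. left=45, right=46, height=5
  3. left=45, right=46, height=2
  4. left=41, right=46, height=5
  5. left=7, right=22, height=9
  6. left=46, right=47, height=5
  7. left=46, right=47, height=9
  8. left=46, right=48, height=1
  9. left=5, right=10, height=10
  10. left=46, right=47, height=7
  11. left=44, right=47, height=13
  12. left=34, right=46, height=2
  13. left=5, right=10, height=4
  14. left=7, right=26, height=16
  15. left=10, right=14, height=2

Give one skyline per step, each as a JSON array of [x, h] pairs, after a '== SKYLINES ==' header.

== SKYLINES ==
[[15,5],[22,0]]
[[15,5],[22,0],[45,5],[46,0]]
[[15,5],[22,0],[45,5],[46,0]]
[[15,5],[22,0],[41,5],[46,0]]
[[7,9],[22,0],[41,5],[46,0]]
[[7,9],[22,0],[41,5],[47,0]]
[[7,9],[22,0],[41,5],[46,9],[47,0]]
[[7,9],[22,0],[41,5],[46,9],[47,1],[48,0]]
[[5,10],[10,9],[22,0],[41,5],[46,9],[47,1],[48,0]]
[[5,10],[10,9],[22,0],[41,5],[46,9],[47,1],[48,0]]
[[5,10],[10,9],[22,0],[41,5],[44,13],[47,1],[48,0]]
[[5,10],[10,9],[22,0],[34,2],[41,5],[44,13],[47,1],[48,0]]
[[5,10],[10,9],[22,0],[34,2],[41,5],[44,13],[47,1],[48,0]]
[[5,10],[7,16],[26,0],[34,2],[41,5],[44,13],[47,1],[48,0]]
[[5,10],[7,16],[26,0],[34,2],[41,5],[44,13],[47,1],[48,0]]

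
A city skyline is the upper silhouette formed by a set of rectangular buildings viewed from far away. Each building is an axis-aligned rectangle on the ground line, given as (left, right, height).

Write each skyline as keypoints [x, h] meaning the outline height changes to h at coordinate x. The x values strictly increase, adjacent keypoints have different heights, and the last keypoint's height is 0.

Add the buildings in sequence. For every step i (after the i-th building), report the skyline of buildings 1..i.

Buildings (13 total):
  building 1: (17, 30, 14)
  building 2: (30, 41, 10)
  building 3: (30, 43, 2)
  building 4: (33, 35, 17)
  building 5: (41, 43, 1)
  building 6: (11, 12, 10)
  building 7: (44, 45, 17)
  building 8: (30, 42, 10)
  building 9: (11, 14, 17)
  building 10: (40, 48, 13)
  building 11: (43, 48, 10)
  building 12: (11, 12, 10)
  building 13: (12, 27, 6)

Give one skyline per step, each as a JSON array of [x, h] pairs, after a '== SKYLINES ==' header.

== SKYLINES ==
[[17,14],[30,0]]
[[17,14],[30,10],[41,0]]
[[17,14],[30,10],[41,2],[43,0]]
[[17,14],[30,10],[33,17],[35,10],[41,2],[43,0]]
[[17,14],[30,10],[33,17],[35,10],[41,2],[43,0]]
[[11,10],[12,0],[17,14],[30,10],[33,17],[35,10],[41,2],[43,0]]
[[11,10],[12,0],[17,14],[30,10],[33,17],[35,10],[41,2],[43,0],[44,17],[45,0]]
[[11,10],[12,0],[17,14],[30,10],[33,17],[35,10],[42,2],[43,0],[44,17],[45,0]]
[[11,17],[14,0],[17,14],[30,10],[33,17],[35,10],[42,2],[43,0],[44,17],[45,0]]
[[11,17],[14,0],[17,14],[30,10],[33,17],[35,10],[40,13],[44,17],[45,13],[48,0]]
[[11,17],[14,0],[17,14],[30,10],[33,17],[35,10],[40,13],[44,17],[45,13],[48,0]]
[[11,17],[14,0],[17,14],[30,10],[33,17],[35,10],[40,13],[44,17],[45,13],[48,0]]
[[11,17],[14,6],[17,14],[30,10],[33,17],[35,10],[40,13],[44,17],[45,13],[48,0]]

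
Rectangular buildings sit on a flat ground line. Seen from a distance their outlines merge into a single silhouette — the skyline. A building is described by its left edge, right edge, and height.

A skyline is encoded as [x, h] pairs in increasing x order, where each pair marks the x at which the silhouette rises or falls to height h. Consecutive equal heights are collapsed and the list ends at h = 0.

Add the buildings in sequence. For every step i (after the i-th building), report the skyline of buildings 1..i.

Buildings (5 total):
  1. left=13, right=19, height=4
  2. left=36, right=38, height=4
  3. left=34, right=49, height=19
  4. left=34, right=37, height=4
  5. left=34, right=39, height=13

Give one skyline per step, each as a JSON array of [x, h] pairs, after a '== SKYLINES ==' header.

== SKYLINES ==
[[13,4],[19,0]]
[[13,4],[19,0],[36,4],[38,0]]
[[13,4],[19,0],[34,19],[49,0]]
[[13,4],[19,0],[34,19],[49,0]]
[[13,4],[19,0],[34,19],[49,0]]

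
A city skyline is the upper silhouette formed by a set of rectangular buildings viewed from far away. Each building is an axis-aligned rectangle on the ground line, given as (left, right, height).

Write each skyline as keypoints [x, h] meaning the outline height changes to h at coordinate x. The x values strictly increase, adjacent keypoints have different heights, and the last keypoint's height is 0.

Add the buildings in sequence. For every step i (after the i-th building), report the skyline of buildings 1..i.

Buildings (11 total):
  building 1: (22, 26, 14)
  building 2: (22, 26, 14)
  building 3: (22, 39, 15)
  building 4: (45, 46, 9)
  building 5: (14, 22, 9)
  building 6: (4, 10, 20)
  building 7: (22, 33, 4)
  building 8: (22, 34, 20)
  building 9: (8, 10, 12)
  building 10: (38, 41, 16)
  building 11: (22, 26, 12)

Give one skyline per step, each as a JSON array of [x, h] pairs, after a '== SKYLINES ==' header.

== SKYLINES ==
[[22,14],[26,0]]
[[22,14],[26,0]]
[[22,15],[39,0]]
[[22,15],[39,0],[45,9],[46,0]]
[[14,9],[22,15],[39,0],[45,9],[46,0]]
[[4,20],[10,0],[14,9],[22,15],[39,0],[45,9],[46,0]]
[[4,20],[10,0],[14,9],[22,15],[39,0],[45,9],[46,0]]
[[4,20],[10,0],[14,9],[22,20],[34,15],[39,0],[45,9],[46,0]]
[[4,20],[10,0],[14,9],[22,20],[34,15],[39,0],[45,9],[46,0]]
[[4,20],[10,0],[14,9],[22,20],[34,15],[38,16],[41,0],[45,9],[46,0]]
[[4,20],[10,0],[14,9],[22,20],[34,15],[38,16],[41,0],[45,9],[46,0]]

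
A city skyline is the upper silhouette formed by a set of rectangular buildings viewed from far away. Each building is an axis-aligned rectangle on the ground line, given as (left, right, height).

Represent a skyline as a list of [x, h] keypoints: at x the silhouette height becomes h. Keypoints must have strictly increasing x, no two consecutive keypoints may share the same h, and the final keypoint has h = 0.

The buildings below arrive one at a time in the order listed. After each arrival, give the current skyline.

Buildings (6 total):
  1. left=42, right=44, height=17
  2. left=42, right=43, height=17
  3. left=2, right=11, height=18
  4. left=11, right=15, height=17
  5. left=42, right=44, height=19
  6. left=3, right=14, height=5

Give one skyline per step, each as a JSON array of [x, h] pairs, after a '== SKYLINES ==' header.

== SKYLINES ==
[[42,17],[44,0]]
[[42,17],[44,0]]
[[2,18],[11,0],[42,17],[44,0]]
[[2,18],[11,17],[15,0],[42,17],[44,0]]
[[2,18],[11,17],[15,0],[42,19],[44,0]]
[[2,18],[11,17],[15,0],[42,19],[44,0]]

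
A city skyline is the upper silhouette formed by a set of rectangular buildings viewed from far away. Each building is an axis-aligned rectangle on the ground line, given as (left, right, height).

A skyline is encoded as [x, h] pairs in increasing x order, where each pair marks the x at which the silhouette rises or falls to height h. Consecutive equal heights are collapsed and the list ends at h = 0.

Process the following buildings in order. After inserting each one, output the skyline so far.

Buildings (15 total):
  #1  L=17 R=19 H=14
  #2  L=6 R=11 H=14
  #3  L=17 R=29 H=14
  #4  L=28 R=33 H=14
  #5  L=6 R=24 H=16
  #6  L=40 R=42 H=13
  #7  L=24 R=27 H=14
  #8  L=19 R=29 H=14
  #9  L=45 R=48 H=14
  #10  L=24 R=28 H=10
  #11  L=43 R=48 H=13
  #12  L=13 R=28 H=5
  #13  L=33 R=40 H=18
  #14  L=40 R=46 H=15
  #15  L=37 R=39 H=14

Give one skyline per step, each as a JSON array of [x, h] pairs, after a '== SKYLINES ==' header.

== SKYLINES ==
[[17,14],[19,0]]
[[6,14],[11,0],[17,14],[19,0]]
[[6,14],[11,0],[17,14],[29,0]]
[[6,14],[11,0],[17,14],[33,0]]
[[6,16],[24,14],[33,0]]
[[6,16],[24,14],[33,0],[40,13],[42,0]]
[[6,16],[24,14],[33,0],[40,13],[42,0]]
[[6,16],[24,14],[33,0],[40,13],[42,0]]
[[6,16],[24,14],[33,0],[40,13],[42,0],[45,14],[48,0]]
[[6,16],[24,14],[33,0],[40,13],[42,0],[45,14],[48,0]]
[[6,16],[24,14],[33,0],[40,13],[42,0],[43,13],[45,14],[48,0]]
[[6,16],[24,14],[33,0],[40,13],[42,0],[43,13],[45,14],[48,0]]
[[6,16],[24,14],[33,18],[40,13],[42,0],[43,13],[45,14],[48,0]]
[[6,16],[24,14],[33,18],[40,15],[46,14],[48,0]]
[[6,16],[24,14],[33,18],[40,15],[46,14],[48,0]]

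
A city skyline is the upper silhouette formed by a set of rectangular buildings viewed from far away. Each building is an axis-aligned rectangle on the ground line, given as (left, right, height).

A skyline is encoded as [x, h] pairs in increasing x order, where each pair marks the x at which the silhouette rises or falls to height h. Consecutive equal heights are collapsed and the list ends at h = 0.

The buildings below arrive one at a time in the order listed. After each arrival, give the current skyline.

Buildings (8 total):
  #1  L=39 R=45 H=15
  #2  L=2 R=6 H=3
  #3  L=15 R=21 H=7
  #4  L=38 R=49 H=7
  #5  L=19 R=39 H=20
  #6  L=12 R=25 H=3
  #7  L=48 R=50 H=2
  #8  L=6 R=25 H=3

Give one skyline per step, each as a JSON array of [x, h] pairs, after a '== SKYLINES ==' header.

== SKYLINES ==
[[39,15],[45,0]]
[[2,3],[6,0],[39,15],[45,0]]
[[2,3],[6,0],[15,7],[21,0],[39,15],[45,0]]
[[2,3],[6,0],[15,7],[21,0],[38,7],[39,15],[45,7],[49,0]]
[[2,3],[6,0],[15,7],[19,20],[39,15],[45,7],[49,0]]
[[2,3],[6,0],[12,3],[15,7],[19,20],[39,15],[45,7],[49,0]]
[[2,3],[6,0],[12,3],[15,7],[19,20],[39,15],[45,7],[49,2],[50,0]]
[[2,3],[15,7],[19,20],[39,15],[45,7],[49,2],[50,0]]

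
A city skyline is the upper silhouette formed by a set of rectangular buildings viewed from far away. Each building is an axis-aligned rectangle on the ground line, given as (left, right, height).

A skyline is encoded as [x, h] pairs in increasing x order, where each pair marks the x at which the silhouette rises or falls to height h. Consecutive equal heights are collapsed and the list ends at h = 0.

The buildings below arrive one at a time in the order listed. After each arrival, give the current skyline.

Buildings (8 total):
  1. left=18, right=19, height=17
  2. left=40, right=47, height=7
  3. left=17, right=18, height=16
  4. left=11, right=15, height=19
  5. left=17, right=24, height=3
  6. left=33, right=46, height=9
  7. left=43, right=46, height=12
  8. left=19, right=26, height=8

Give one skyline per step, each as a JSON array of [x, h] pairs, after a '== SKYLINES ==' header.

== SKYLINES ==
[[18,17],[19,0]]
[[18,17],[19,0],[40,7],[47,0]]
[[17,16],[18,17],[19,0],[40,7],[47,0]]
[[11,19],[15,0],[17,16],[18,17],[19,0],[40,7],[47,0]]
[[11,19],[15,0],[17,16],[18,17],[19,3],[24,0],[40,7],[47,0]]
[[11,19],[15,0],[17,16],[18,17],[19,3],[24,0],[33,9],[46,7],[47,0]]
[[11,19],[15,0],[17,16],[18,17],[19,3],[24,0],[33,9],[43,12],[46,7],[47,0]]
[[11,19],[15,0],[17,16],[18,17],[19,8],[26,0],[33,9],[43,12],[46,7],[47,0]]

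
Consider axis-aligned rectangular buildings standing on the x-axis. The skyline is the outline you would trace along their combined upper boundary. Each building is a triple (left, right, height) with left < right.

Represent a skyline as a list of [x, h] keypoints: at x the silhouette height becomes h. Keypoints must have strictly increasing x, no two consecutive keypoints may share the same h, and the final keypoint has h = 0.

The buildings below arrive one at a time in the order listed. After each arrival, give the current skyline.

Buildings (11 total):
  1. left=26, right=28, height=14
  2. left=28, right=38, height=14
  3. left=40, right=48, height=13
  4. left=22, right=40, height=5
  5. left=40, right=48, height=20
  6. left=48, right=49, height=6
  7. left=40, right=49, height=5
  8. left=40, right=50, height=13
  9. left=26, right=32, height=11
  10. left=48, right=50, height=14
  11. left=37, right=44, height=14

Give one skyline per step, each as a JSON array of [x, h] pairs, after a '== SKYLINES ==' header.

== SKYLINES ==
[[26,14],[28,0]]
[[26,14],[38,0]]
[[26,14],[38,0],[40,13],[48,0]]
[[22,5],[26,14],[38,5],[40,13],[48,0]]
[[22,5],[26,14],[38,5],[40,20],[48,0]]
[[22,5],[26,14],[38,5],[40,20],[48,6],[49,0]]
[[22,5],[26,14],[38,5],[40,20],[48,6],[49,0]]
[[22,5],[26,14],[38,5],[40,20],[48,13],[50,0]]
[[22,5],[26,14],[38,5],[40,20],[48,13],[50,0]]
[[22,5],[26,14],[38,5],[40,20],[48,14],[50,0]]
[[22,5],[26,14],[40,20],[48,14],[50,0]]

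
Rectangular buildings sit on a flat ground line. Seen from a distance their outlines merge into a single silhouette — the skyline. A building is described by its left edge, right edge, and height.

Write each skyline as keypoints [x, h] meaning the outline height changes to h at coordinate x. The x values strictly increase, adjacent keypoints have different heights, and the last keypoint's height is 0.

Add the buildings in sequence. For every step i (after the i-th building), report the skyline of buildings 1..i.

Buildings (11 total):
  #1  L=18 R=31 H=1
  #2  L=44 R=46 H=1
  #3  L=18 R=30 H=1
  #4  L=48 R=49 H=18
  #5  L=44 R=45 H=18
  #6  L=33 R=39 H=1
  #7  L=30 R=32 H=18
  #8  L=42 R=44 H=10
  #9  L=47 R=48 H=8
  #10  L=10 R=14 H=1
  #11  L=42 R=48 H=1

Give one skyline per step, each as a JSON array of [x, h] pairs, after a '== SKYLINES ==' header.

== SKYLINES ==
[[18,1],[31,0]]
[[18,1],[31,0],[44,1],[46,0]]
[[18,1],[31,0],[44,1],[46,0]]
[[18,1],[31,0],[44,1],[46,0],[48,18],[49,0]]
[[18,1],[31,0],[44,18],[45,1],[46,0],[48,18],[49,0]]
[[18,1],[31,0],[33,1],[39,0],[44,18],[45,1],[46,0],[48,18],[49,0]]
[[18,1],[30,18],[32,0],[33,1],[39,0],[44,18],[45,1],[46,0],[48,18],[49,0]]
[[18,1],[30,18],[32,0],[33,1],[39,0],[42,10],[44,18],[45,1],[46,0],[48,18],[49,0]]
[[18,1],[30,18],[32,0],[33,1],[39,0],[42,10],[44,18],[45,1],[46,0],[47,8],[48,18],[49,0]]
[[10,1],[14,0],[18,1],[30,18],[32,0],[33,1],[39,0],[42,10],[44,18],[45,1],[46,0],[47,8],[48,18],[49,0]]
[[10,1],[14,0],[18,1],[30,18],[32,0],[33,1],[39,0],[42,10],[44,18],[45,1],[47,8],[48,18],[49,0]]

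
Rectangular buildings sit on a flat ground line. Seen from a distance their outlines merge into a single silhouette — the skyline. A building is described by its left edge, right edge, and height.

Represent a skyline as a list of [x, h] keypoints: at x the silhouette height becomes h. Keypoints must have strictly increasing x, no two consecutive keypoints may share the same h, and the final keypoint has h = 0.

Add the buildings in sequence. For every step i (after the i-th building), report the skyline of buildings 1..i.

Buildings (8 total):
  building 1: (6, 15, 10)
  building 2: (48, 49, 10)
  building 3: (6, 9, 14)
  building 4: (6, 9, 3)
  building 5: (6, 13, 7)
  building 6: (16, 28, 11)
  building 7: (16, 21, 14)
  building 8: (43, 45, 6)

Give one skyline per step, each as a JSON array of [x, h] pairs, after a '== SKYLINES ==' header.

== SKYLINES ==
[[6,10],[15,0]]
[[6,10],[15,0],[48,10],[49,0]]
[[6,14],[9,10],[15,0],[48,10],[49,0]]
[[6,14],[9,10],[15,0],[48,10],[49,0]]
[[6,14],[9,10],[15,0],[48,10],[49,0]]
[[6,14],[9,10],[15,0],[16,11],[28,0],[48,10],[49,0]]
[[6,14],[9,10],[15,0],[16,14],[21,11],[28,0],[48,10],[49,0]]
[[6,14],[9,10],[15,0],[16,14],[21,11],[28,0],[43,6],[45,0],[48,10],[49,0]]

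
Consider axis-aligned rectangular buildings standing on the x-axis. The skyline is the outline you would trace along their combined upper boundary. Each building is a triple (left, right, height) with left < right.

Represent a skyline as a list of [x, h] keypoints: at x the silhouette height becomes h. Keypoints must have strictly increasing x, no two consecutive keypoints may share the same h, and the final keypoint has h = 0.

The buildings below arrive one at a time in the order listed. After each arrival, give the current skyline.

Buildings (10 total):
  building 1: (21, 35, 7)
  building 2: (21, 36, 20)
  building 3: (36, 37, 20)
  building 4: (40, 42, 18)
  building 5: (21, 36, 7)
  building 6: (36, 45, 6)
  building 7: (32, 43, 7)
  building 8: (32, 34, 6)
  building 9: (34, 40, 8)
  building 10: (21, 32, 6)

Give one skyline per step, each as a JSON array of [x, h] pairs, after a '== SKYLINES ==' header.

== SKYLINES ==
[[21,7],[35,0]]
[[21,20],[36,0]]
[[21,20],[37,0]]
[[21,20],[37,0],[40,18],[42,0]]
[[21,20],[37,0],[40,18],[42,0]]
[[21,20],[37,6],[40,18],[42,6],[45,0]]
[[21,20],[37,7],[40,18],[42,7],[43,6],[45,0]]
[[21,20],[37,7],[40,18],[42,7],[43,6],[45,0]]
[[21,20],[37,8],[40,18],[42,7],[43,6],[45,0]]
[[21,20],[37,8],[40,18],[42,7],[43,6],[45,0]]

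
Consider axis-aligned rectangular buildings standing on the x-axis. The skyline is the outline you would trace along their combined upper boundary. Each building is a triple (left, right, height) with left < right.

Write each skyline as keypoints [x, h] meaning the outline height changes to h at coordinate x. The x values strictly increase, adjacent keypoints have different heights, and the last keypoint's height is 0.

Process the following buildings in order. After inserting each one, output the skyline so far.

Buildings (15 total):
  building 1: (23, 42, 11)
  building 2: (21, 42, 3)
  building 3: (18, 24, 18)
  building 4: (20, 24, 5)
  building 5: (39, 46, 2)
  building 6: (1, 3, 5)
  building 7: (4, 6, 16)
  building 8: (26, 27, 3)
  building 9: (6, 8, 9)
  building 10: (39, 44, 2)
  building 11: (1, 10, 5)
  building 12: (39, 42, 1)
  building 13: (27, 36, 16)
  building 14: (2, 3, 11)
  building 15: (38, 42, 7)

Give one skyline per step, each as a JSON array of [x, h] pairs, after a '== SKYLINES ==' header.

== SKYLINES ==
[[23,11],[42,0]]
[[21,3],[23,11],[42,0]]
[[18,18],[24,11],[42,0]]
[[18,18],[24,11],[42,0]]
[[18,18],[24,11],[42,2],[46,0]]
[[1,5],[3,0],[18,18],[24,11],[42,2],[46,0]]
[[1,5],[3,0],[4,16],[6,0],[18,18],[24,11],[42,2],[46,0]]
[[1,5],[3,0],[4,16],[6,0],[18,18],[24,11],[42,2],[46,0]]
[[1,5],[3,0],[4,16],[6,9],[8,0],[18,18],[24,11],[42,2],[46,0]]
[[1,5],[3,0],[4,16],[6,9],[8,0],[18,18],[24,11],[42,2],[46,0]]
[[1,5],[4,16],[6,9],[8,5],[10,0],[18,18],[24,11],[42,2],[46,0]]
[[1,5],[4,16],[6,9],[8,5],[10,0],[18,18],[24,11],[42,2],[46,0]]
[[1,5],[4,16],[6,9],[8,5],[10,0],[18,18],[24,11],[27,16],[36,11],[42,2],[46,0]]
[[1,5],[2,11],[3,5],[4,16],[6,9],[8,5],[10,0],[18,18],[24,11],[27,16],[36,11],[42,2],[46,0]]
[[1,5],[2,11],[3,5],[4,16],[6,9],[8,5],[10,0],[18,18],[24,11],[27,16],[36,11],[42,2],[46,0]]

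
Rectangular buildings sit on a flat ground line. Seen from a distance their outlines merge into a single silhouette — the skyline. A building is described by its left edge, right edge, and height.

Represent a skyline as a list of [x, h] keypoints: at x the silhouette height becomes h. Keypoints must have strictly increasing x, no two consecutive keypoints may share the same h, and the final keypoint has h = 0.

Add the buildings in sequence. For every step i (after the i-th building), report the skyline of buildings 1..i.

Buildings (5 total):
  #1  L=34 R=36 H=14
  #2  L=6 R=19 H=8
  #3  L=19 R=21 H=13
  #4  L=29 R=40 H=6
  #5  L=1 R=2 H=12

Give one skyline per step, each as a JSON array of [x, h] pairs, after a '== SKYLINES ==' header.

== SKYLINES ==
[[34,14],[36,0]]
[[6,8],[19,0],[34,14],[36,0]]
[[6,8],[19,13],[21,0],[34,14],[36,0]]
[[6,8],[19,13],[21,0],[29,6],[34,14],[36,6],[40,0]]
[[1,12],[2,0],[6,8],[19,13],[21,0],[29,6],[34,14],[36,6],[40,0]]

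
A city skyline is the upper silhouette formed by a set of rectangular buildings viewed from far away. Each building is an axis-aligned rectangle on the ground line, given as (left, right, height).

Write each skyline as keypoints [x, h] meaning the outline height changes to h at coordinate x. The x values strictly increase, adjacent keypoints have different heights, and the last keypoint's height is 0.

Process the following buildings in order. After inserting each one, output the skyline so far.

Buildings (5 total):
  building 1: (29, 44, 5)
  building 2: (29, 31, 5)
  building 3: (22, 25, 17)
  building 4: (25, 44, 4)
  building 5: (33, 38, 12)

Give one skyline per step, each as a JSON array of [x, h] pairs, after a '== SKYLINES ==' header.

== SKYLINES ==
[[29,5],[44,0]]
[[29,5],[44,0]]
[[22,17],[25,0],[29,5],[44,0]]
[[22,17],[25,4],[29,5],[44,0]]
[[22,17],[25,4],[29,5],[33,12],[38,5],[44,0]]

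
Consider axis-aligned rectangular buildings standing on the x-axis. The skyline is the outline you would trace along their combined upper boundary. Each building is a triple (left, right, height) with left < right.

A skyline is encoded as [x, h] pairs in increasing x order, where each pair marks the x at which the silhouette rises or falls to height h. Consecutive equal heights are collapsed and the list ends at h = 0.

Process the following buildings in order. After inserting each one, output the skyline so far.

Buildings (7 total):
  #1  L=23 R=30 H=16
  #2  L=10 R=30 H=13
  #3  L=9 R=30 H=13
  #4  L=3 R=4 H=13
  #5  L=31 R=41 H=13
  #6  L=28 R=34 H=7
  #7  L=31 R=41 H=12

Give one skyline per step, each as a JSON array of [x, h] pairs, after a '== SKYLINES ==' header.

== SKYLINES ==
[[23,16],[30,0]]
[[10,13],[23,16],[30,0]]
[[9,13],[23,16],[30,0]]
[[3,13],[4,0],[9,13],[23,16],[30,0]]
[[3,13],[4,0],[9,13],[23,16],[30,0],[31,13],[41,0]]
[[3,13],[4,0],[9,13],[23,16],[30,7],[31,13],[41,0]]
[[3,13],[4,0],[9,13],[23,16],[30,7],[31,13],[41,0]]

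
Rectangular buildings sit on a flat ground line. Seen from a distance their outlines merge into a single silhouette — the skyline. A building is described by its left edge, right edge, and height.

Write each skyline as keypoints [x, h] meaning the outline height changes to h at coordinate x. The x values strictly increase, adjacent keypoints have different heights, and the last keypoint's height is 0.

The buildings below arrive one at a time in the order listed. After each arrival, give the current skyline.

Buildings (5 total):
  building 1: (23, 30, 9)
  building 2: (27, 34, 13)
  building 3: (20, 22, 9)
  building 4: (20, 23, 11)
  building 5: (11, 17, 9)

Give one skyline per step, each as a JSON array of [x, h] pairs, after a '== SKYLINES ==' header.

== SKYLINES ==
[[23,9],[30,0]]
[[23,9],[27,13],[34,0]]
[[20,9],[22,0],[23,9],[27,13],[34,0]]
[[20,11],[23,9],[27,13],[34,0]]
[[11,9],[17,0],[20,11],[23,9],[27,13],[34,0]]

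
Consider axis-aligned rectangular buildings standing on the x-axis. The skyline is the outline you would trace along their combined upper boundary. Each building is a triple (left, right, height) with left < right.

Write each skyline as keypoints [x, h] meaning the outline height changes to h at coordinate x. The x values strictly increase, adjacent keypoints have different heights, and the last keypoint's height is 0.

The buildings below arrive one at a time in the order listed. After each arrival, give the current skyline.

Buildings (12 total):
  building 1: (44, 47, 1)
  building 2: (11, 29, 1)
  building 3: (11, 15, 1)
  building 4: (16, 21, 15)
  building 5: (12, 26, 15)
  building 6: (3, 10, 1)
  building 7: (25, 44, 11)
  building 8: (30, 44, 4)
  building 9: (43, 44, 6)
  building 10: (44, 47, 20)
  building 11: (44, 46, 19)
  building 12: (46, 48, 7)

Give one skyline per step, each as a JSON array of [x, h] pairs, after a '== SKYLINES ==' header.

== SKYLINES ==
[[44,1],[47,0]]
[[11,1],[29,0],[44,1],[47,0]]
[[11,1],[29,0],[44,1],[47,0]]
[[11,1],[16,15],[21,1],[29,0],[44,1],[47,0]]
[[11,1],[12,15],[26,1],[29,0],[44,1],[47,0]]
[[3,1],[10,0],[11,1],[12,15],[26,1],[29,0],[44,1],[47,0]]
[[3,1],[10,0],[11,1],[12,15],[26,11],[44,1],[47,0]]
[[3,1],[10,0],[11,1],[12,15],[26,11],[44,1],[47,0]]
[[3,1],[10,0],[11,1],[12,15],[26,11],[44,1],[47,0]]
[[3,1],[10,0],[11,1],[12,15],[26,11],[44,20],[47,0]]
[[3,1],[10,0],[11,1],[12,15],[26,11],[44,20],[47,0]]
[[3,1],[10,0],[11,1],[12,15],[26,11],[44,20],[47,7],[48,0]]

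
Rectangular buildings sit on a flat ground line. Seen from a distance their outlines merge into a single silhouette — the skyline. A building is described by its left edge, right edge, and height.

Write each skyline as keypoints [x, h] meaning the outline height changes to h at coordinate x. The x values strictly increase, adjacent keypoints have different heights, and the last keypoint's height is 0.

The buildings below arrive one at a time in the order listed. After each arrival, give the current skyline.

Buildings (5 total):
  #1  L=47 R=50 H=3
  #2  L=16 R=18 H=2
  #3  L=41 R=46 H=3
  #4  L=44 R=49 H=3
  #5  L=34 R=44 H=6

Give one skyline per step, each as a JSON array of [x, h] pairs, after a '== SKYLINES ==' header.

== SKYLINES ==
[[47,3],[50,0]]
[[16,2],[18,0],[47,3],[50,0]]
[[16,2],[18,0],[41,3],[46,0],[47,3],[50,0]]
[[16,2],[18,0],[41,3],[50,0]]
[[16,2],[18,0],[34,6],[44,3],[50,0]]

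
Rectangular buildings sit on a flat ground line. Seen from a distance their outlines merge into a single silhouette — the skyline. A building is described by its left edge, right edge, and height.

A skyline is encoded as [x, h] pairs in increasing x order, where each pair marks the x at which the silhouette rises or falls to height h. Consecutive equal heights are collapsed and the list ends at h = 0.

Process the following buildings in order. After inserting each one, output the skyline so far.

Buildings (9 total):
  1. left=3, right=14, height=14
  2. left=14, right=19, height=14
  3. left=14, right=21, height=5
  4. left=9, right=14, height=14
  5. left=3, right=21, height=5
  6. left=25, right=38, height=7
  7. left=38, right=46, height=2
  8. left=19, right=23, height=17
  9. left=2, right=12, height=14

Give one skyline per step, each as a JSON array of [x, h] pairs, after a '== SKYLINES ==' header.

== SKYLINES ==
[[3,14],[14,0]]
[[3,14],[19,0]]
[[3,14],[19,5],[21,0]]
[[3,14],[19,5],[21,0]]
[[3,14],[19,5],[21,0]]
[[3,14],[19,5],[21,0],[25,7],[38,0]]
[[3,14],[19,5],[21,0],[25,7],[38,2],[46,0]]
[[3,14],[19,17],[23,0],[25,7],[38,2],[46,0]]
[[2,14],[19,17],[23,0],[25,7],[38,2],[46,0]]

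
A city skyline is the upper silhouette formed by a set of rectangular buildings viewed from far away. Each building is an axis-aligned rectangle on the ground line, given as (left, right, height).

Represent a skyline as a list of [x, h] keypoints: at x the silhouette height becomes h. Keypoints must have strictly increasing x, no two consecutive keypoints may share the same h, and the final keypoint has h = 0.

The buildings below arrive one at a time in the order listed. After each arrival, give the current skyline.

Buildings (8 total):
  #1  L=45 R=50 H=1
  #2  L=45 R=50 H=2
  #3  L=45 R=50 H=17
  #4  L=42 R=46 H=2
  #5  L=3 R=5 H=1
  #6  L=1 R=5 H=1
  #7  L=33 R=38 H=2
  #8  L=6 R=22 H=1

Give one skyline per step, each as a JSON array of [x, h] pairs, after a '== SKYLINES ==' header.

== SKYLINES ==
[[45,1],[50,0]]
[[45,2],[50,0]]
[[45,17],[50,0]]
[[42,2],[45,17],[50,0]]
[[3,1],[5,0],[42,2],[45,17],[50,0]]
[[1,1],[5,0],[42,2],[45,17],[50,0]]
[[1,1],[5,0],[33,2],[38,0],[42,2],[45,17],[50,0]]
[[1,1],[5,0],[6,1],[22,0],[33,2],[38,0],[42,2],[45,17],[50,0]]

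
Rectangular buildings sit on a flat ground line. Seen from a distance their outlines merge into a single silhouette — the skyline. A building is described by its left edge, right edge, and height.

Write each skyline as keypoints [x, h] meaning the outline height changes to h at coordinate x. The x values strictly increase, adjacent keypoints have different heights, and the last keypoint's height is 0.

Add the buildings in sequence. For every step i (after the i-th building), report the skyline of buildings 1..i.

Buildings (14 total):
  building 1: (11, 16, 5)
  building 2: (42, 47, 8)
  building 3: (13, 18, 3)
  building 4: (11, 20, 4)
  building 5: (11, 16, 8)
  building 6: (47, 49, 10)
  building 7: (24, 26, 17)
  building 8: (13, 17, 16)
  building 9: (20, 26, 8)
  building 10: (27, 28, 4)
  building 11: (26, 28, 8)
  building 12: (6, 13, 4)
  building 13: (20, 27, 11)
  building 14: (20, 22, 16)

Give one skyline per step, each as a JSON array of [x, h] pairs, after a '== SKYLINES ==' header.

== SKYLINES ==
[[11,5],[16,0]]
[[11,5],[16,0],[42,8],[47,0]]
[[11,5],[16,3],[18,0],[42,8],[47,0]]
[[11,5],[16,4],[20,0],[42,8],[47,0]]
[[11,8],[16,4],[20,0],[42,8],[47,0]]
[[11,8],[16,4],[20,0],[42,8],[47,10],[49,0]]
[[11,8],[16,4],[20,0],[24,17],[26,0],[42,8],[47,10],[49,0]]
[[11,8],[13,16],[17,4],[20,0],[24,17],[26,0],[42,8],[47,10],[49,0]]
[[11,8],[13,16],[17,4],[20,8],[24,17],[26,0],[42,8],[47,10],[49,0]]
[[11,8],[13,16],[17,4],[20,8],[24,17],[26,0],[27,4],[28,0],[42,8],[47,10],[49,0]]
[[11,8],[13,16],[17,4],[20,8],[24,17],[26,8],[28,0],[42,8],[47,10],[49,0]]
[[6,4],[11,8],[13,16],[17,4],[20,8],[24,17],[26,8],[28,0],[42,8],[47,10],[49,0]]
[[6,4],[11,8],[13,16],[17,4],[20,11],[24,17],[26,11],[27,8],[28,0],[42,8],[47,10],[49,0]]
[[6,4],[11,8],[13,16],[17,4],[20,16],[22,11],[24,17],[26,11],[27,8],[28,0],[42,8],[47,10],[49,0]]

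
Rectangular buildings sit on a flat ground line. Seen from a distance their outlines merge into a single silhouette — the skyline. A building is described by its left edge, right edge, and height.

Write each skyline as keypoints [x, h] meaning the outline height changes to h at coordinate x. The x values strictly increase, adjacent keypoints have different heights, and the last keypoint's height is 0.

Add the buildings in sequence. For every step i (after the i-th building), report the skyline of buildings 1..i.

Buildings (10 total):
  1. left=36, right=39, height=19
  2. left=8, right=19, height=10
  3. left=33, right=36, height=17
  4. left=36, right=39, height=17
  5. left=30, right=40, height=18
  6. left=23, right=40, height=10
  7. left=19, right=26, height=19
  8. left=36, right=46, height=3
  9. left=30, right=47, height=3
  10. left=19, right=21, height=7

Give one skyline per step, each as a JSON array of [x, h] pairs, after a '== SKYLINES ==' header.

== SKYLINES ==
[[36,19],[39,0]]
[[8,10],[19,0],[36,19],[39,0]]
[[8,10],[19,0],[33,17],[36,19],[39,0]]
[[8,10],[19,0],[33,17],[36,19],[39,0]]
[[8,10],[19,0],[30,18],[36,19],[39,18],[40,0]]
[[8,10],[19,0],[23,10],[30,18],[36,19],[39,18],[40,0]]
[[8,10],[19,19],[26,10],[30,18],[36,19],[39,18],[40,0]]
[[8,10],[19,19],[26,10],[30,18],[36,19],[39,18],[40,3],[46,0]]
[[8,10],[19,19],[26,10],[30,18],[36,19],[39,18],[40,3],[47,0]]
[[8,10],[19,19],[26,10],[30,18],[36,19],[39,18],[40,3],[47,0]]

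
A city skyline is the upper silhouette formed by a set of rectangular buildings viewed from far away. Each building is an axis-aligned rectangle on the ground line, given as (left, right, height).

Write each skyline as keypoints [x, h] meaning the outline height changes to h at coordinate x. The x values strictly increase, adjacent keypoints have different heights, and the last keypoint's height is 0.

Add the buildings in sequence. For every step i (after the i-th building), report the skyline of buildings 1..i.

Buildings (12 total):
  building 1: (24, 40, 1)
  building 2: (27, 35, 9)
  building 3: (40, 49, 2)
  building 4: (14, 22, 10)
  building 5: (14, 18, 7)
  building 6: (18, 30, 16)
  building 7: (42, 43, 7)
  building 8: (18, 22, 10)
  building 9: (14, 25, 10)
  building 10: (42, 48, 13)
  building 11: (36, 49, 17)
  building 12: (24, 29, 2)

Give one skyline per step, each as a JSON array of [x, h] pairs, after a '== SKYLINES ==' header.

== SKYLINES ==
[[24,1],[40,0]]
[[24,1],[27,9],[35,1],[40,0]]
[[24,1],[27,9],[35,1],[40,2],[49,0]]
[[14,10],[22,0],[24,1],[27,9],[35,1],[40,2],[49,0]]
[[14,10],[22,0],[24,1],[27,9],[35,1],[40,2],[49,0]]
[[14,10],[18,16],[30,9],[35,1],[40,2],[49,0]]
[[14,10],[18,16],[30,9],[35,1],[40,2],[42,7],[43,2],[49,0]]
[[14,10],[18,16],[30,9],[35,1],[40,2],[42,7],[43,2],[49,0]]
[[14,10],[18,16],[30,9],[35,1],[40,2],[42,7],[43,2],[49,0]]
[[14,10],[18,16],[30,9],[35,1],[40,2],[42,13],[48,2],[49,0]]
[[14,10],[18,16],[30,9],[35,1],[36,17],[49,0]]
[[14,10],[18,16],[30,9],[35,1],[36,17],[49,0]]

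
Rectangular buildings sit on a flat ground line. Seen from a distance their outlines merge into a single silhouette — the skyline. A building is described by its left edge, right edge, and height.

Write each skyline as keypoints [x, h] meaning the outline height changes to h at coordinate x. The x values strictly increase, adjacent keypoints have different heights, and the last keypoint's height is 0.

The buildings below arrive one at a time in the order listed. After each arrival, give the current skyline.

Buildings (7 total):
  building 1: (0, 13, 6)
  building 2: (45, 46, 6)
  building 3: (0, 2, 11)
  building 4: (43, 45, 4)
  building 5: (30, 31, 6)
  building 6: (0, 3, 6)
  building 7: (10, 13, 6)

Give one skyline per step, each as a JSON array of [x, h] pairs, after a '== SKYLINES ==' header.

== SKYLINES ==
[[0,6],[13,0]]
[[0,6],[13,0],[45,6],[46,0]]
[[0,11],[2,6],[13,0],[45,6],[46,0]]
[[0,11],[2,6],[13,0],[43,4],[45,6],[46,0]]
[[0,11],[2,6],[13,0],[30,6],[31,0],[43,4],[45,6],[46,0]]
[[0,11],[2,6],[13,0],[30,6],[31,0],[43,4],[45,6],[46,0]]
[[0,11],[2,6],[13,0],[30,6],[31,0],[43,4],[45,6],[46,0]]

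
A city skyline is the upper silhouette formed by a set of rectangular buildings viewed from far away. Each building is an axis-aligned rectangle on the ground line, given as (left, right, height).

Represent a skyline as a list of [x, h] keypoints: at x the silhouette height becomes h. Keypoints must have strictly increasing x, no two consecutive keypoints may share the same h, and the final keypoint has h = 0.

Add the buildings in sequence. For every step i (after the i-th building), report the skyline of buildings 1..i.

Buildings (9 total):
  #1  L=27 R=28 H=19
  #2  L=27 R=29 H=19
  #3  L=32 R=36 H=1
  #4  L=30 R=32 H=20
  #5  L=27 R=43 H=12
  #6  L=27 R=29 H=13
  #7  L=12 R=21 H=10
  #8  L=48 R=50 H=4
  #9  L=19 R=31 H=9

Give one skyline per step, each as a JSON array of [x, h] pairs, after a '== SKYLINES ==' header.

== SKYLINES ==
[[27,19],[28,0]]
[[27,19],[29,0]]
[[27,19],[29,0],[32,1],[36,0]]
[[27,19],[29,0],[30,20],[32,1],[36,0]]
[[27,19],[29,12],[30,20],[32,12],[43,0]]
[[27,19],[29,12],[30,20],[32,12],[43,0]]
[[12,10],[21,0],[27,19],[29,12],[30,20],[32,12],[43,0]]
[[12,10],[21,0],[27,19],[29,12],[30,20],[32,12],[43,0],[48,4],[50,0]]
[[12,10],[21,9],[27,19],[29,12],[30,20],[32,12],[43,0],[48,4],[50,0]]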